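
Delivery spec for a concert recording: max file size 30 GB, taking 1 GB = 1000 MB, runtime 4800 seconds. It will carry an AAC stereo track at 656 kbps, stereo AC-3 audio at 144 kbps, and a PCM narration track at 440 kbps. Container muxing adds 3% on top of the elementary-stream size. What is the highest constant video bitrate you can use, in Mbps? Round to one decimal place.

Budget: 30 GB = 240000.0 Mb.
Stream payload after overhead: 240000.0 / 1.03 = 233009.7 Mb.
Total bitrate budget: 233009.7 Mb / 4800 s = 48.544 Mbps.
Audio total: 656 + 144 + 440 = 1240 kbps = 1.240 Mbps.
Video: 48.544 − 1.240 = 47.304 Mbps.

47.3 Mbps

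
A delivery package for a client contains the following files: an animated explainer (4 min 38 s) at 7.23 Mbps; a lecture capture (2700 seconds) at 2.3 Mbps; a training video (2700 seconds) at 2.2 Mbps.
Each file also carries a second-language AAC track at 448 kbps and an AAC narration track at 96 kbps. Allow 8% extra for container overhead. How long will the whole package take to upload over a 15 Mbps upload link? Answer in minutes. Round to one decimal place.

20.7 minutes

Audio total: 448 + 96 = 544 kbps = 0.544 Mbps.
animated explainer: 7.774 Mbps × 278 s × 1.08 = 2334.1 Mb
lecture capture: 2.844 Mbps × 2700 s × 1.08 = 8293.1 Mb
training video: 2.744 Mbps × 2700 s × 1.08 = 8001.5 Mb
Total: 18628.7 Mb = 2328.6 MB.
At 15 Mbps: 18628.7 / 15 = 1242 s ≈ 20.7 minutes.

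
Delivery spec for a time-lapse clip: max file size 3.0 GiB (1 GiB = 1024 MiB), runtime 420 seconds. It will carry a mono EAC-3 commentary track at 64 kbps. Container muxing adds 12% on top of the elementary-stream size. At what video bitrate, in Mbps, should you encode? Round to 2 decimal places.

Budget: 3.0 GiB = 25769.8 Mb.
Stream payload after overhead: 25769.8 / 1.12 = 23008.8 Mb.
Total bitrate budget: 23008.8 Mb / 420 s = 54.783 Mbps.
Audio: 64 kbps = 0.064 Mbps.
Video: 54.783 − 0.064 = 54.719 Mbps.

54.72 Mbps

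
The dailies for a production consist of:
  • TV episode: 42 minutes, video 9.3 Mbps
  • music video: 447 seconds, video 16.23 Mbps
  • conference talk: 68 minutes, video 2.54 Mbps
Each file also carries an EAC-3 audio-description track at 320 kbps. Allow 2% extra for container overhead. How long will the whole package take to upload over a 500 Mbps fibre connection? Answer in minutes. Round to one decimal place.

Audio: 320 kbps = 0.320 Mbps.
TV episode: 9.620 Mbps × 2520 s × 1.02 = 24727.2 Mb
music video: 16.550 Mbps × 447 s × 1.02 = 7545.8 Mb
conference talk: 2.860 Mbps × 4080 s × 1.02 = 11902.2 Mb
Total: 44175.2 Mb = 5521.9 MB.
At 500 Mbps: 44175.2 / 500 = 88 s ≈ 1.47 minutes.

1.5 minutes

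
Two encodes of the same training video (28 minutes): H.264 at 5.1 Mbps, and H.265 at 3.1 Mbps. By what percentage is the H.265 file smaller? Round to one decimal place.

28 min = 1680 s
H.264: 5.100 Mbps × 1680 s = 8568.0 Mb = 1.071 GB.
H.265: 3.100 Mbps × 1680 s = 5208.0 Mb = 0.651 GB.
Reduction: (1 − 0.651/1.071) × 100 = 39.22%.

39.2%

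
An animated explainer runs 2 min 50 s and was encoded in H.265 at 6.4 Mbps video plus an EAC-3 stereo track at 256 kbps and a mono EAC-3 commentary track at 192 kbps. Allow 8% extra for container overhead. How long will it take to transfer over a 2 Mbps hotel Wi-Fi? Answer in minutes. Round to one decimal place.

10.5 minutes

2 min 50 s = 170 s
Audio total: 256 + 192 = 448 kbps = 0.448 Mbps.
Total bitrate: 6.848 Mbps.
File: 6.848 Mbps × 170 s = 1164.2 Mb.
With 8% container overhead: ×1.08. → 1257.3 Mb.
At 2 Mbps: 1257.3 / 2 = 628.6 s ≈ 10.5 minutes.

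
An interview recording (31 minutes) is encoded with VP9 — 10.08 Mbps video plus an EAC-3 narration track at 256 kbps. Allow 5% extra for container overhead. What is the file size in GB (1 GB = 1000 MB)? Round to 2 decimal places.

2.52 GB

31 min = 1860 s
Audio: 256 kbps = 0.256 Mbps.
Total bitrate: 10.08 + 0.256 = 10.336 Mbps.
Stream data: 10.336 Mbps × 1860 s = 19225.0 Mb.
With 5% container overhead: ×1.05.
20,186 Mb ÷ 8 = 2,523 MB → 2.523 GB.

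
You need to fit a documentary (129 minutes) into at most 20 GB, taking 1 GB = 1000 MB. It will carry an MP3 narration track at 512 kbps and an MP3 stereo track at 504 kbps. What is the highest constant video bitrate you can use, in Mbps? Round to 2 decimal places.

19.66 Mbps

Budget: 20 GB = 160000.0 Mb.
129 min = 7740 s
Total bitrate budget: 160000.0 Mb / 7740 s = 20.672 Mbps.
Audio total: 512 + 504 = 1016 kbps = 1.016 Mbps.
Video: 20.672 − 1.016 = 19.656 Mbps.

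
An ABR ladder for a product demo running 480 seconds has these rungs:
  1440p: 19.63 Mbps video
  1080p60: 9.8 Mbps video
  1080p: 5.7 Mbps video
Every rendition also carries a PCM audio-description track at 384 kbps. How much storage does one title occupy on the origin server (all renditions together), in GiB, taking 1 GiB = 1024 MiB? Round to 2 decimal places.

2.03 GiB

Audio: 384 kbps = 0.384 Mbps.
Sum of rendition bitrates: (19.63+0.384) + (9.8+0.384) + (5.7+0.384) = 36.282 Mbps.
× 480 s = 17,415 Mb = 2,177 MB = 2.027 GiB.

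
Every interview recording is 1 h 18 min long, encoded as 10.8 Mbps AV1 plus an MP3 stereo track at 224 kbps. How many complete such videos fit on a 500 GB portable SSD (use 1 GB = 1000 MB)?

77

1 h 18 min = 78 min = 4680 s
Audio: 224 kbps = 0.224 Mbps.
Total bitrate: 11.024 Mbps.
Per item: 11.024 Mbps × 4680 s = 51,592 Mb = 6,449 MB.
Capacity: 500 GB = 4,000,000 Mb; 77.53 items → 77 complete.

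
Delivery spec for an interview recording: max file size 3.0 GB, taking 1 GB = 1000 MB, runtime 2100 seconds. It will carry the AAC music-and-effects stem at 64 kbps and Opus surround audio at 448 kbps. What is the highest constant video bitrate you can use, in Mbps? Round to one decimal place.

10.9 Mbps

Budget: 3.0 GB = 24000.0 Mb.
Total bitrate budget: 24000.0 Mb / 2100 s = 11.429 Mbps.
Audio total: 64 + 448 = 512 kbps = 0.512 Mbps.
Video: 11.429 − 0.512 = 10.917 Mbps.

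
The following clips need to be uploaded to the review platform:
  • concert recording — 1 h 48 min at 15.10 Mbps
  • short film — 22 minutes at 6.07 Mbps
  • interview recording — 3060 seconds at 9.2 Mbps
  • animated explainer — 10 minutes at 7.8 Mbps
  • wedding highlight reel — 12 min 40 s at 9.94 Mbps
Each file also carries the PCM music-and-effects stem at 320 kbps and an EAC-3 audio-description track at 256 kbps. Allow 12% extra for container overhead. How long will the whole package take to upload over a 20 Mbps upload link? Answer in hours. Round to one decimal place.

Audio total: 320 + 256 = 576 kbps = 0.576 Mbps.
concert recording: 15.676 Mbps × 6480 s × 1.12 = 113770.1 Mb
short film: 6.646 Mbps × 1320 s × 1.12 = 9825.4 Mb
interview recording: 9.776 Mbps × 3060 s × 1.12 = 33504.3 Mb
animated explainer: 8.376 Mbps × 600 s × 1.12 = 5628.7 Mb
wedding highlight reel: 10.516 Mbps × 760 s × 1.12 = 8951.2 Mb
Total: 171679.8 Mb = 21460.0 MB.
At 20 Mbps: 171679.8 / 20 = 8584 s ≈ 2.38 hours.

2.4 hours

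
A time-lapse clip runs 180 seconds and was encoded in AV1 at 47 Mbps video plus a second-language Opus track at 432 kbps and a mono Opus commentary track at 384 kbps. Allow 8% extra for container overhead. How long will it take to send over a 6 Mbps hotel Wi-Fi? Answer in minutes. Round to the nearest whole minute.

Audio total: 432 + 384 = 816 kbps = 0.816 Mbps.
Total bitrate: 47.816 Mbps.
File: 47.816 Mbps × 180 s = 8606.9 Mb.
With 8% container overhead: ×1.08. → 9295.4 Mb.
At 6 Mbps: 9295.4 / 6 = 1549.2 s ≈ 25.8 minutes.

26 minutes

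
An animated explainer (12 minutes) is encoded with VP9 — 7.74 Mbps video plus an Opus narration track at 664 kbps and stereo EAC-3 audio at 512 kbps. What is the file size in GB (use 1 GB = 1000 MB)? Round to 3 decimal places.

0.802 GB

12 min = 720 s
Audio total: 664 + 512 = 1176 kbps = 1.176 Mbps.
Total bitrate: 7.74 + 1.176 = 8.916 Mbps.
Stream data: 8.916 Mbps × 720 s = 6419.5 Mb.
6,420 Mb ÷ 8 = 802.4 MB → 0.8024 GB.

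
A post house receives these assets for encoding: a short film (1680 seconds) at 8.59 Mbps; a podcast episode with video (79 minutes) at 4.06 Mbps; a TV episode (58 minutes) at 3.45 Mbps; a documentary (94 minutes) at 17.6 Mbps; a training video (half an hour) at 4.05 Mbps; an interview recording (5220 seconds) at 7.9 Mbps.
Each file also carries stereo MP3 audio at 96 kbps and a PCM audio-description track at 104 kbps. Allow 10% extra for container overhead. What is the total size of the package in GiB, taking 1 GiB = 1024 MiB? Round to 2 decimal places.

25.35 GiB

Audio total: 96 + 104 = 200 kbps = 0.200 Mbps.
short film: 8.790 Mbps × 1680 s × 1.10 = 16243.9 Mb
podcast episode with video: 4.260 Mbps × 4740 s × 1.10 = 22211.6 Mb
TV episode: 3.650 Mbps × 3480 s × 1.10 = 13972.2 Mb
documentary: 17.800 Mbps × 5640 s × 1.10 = 110431.2 Mb
training video: 4.250 Mbps × 1800 s × 1.10 = 8415.0 Mb
interview recording: 8.100 Mbps × 5220 s × 1.10 = 46510.2 Mb
Total: 217784.2 Mb = 27223.0 MB.
= 25.35 GiB.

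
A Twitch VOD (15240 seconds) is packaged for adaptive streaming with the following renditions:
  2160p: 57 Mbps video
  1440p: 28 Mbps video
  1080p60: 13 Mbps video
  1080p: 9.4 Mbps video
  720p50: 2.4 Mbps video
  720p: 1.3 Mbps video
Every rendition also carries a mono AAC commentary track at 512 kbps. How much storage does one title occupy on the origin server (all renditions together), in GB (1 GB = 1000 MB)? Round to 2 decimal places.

Audio: 512 kbps = 0.512 Mbps.
Sum of rendition bitrates: (57+0.512) + (28+0.512) + (13+0.512) + (9.4+0.512) + (2.4+0.512) + (1.3+0.512) = 114.172 Mbps.
× 15240 s = 1,739,981 Mb = 217,498 MB = 217.5 GB.

217.50 GB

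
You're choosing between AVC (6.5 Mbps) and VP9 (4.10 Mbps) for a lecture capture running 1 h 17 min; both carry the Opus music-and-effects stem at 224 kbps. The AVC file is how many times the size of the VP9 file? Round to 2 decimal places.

1.56

1 h 17 min = 77 min = 4620 s
Audio: 224 kbps = 0.224 Mbps.
AVC: 6.724 Mbps × 4620 s = 31064.9 Mb = 3.616 GiB.
VP9: 4.324 Mbps × 4620 s = 19976.9 Mb = 2.326 GiB.
Ratio: 3.616 / 2.326 = 1.555.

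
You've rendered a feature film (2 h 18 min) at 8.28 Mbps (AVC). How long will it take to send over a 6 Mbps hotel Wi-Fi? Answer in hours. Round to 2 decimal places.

3.17 hours

2 h 18 min = 138 min = 8280 s
File: 8.280 Mbps × 8280 s = 68558.4 Mb.
At 6 Mbps: 68558.4 / 6 = 11426.4 s ≈ 3.17 hours.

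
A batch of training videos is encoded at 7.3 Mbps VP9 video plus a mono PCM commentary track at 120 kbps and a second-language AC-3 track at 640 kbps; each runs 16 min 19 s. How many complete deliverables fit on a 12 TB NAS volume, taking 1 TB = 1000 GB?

12166

16 min 19 s = 979 s
Audio total: 120 + 640 = 760 kbps = 0.760 Mbps.
Total bitrate: 8.060 Mbps.
Per item: 8.060 Mbps × 979 s = 7,891 Mb = 986.3 MB.
Capacity: 12 TB = 96,000,000 Mb; 12166.16 items → 12166 complete.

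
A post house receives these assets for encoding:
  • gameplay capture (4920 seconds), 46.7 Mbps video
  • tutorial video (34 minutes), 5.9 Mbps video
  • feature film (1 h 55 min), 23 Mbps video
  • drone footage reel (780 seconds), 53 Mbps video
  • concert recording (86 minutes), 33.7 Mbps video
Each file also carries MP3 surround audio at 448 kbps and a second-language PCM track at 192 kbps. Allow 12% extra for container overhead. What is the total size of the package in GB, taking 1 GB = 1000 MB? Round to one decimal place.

Audio total: 448 + 192 = 640 kbps = 0.640 Mbps.
gameplay capture: 47.340 Mbps × 4920 s × 1.12 = 260862.3 Mb
tutorial video: 6.540 Mbps × 2040 s × 1.12 = 14942.6 Mb
feature film: 23.640 Mbps × 6900 s × 1.12 = 182689.9 Mb
drone footage reel: 53.640 Mbps × 780 s × 1.12 = 46859.9 Mb
concert recording: 34.340 Mbps × 5160 s × 1.12 = 198457.7 Mb
Total: 703812.5 Mb = 87976.6 MB.
= 87.98 GB.

88.0 GB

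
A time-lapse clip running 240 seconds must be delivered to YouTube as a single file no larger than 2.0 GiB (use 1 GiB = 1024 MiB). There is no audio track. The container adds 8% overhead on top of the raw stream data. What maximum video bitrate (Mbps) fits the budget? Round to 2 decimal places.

Budget: 2.0 GiB = 17179.9 Mb.
Stream payload after overhead: 17179.9 / 1.08 = 15907.3 Mb.
Total bitrate budget: 15907.3 Mb / 240 s = 66.280 Mbps.

66.28 Mbps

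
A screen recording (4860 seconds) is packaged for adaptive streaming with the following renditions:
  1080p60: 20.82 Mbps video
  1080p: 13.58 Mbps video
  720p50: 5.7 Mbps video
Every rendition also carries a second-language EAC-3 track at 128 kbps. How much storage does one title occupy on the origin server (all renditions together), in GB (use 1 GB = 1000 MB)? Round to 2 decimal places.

24.59 GB

Audio: 128 kbps = 0.128 Mbps.
Sum of rendition bitrates: (20.82+0.128) + (13.58+0.128) + (5.7+0.128) = 40.484 Mbps.
× 4860 s = 196,752 Mb = 24,594 MB = 24.59 GB.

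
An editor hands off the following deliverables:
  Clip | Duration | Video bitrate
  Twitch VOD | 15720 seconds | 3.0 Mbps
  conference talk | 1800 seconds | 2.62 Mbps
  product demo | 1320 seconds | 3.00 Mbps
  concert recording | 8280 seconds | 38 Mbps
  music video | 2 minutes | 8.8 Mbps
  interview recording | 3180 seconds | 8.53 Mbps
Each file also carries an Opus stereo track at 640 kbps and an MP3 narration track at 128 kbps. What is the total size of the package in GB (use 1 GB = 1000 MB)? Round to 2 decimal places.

52.75 GB

Audio total: 640 + 128 = 768 kbps = 0.768 Mbps.
Twitch VOD: 3.768 Mbps × 15720 s = 59233.0 Mb
conference talk: 3.388 Mbps × 1800 s = 6098.4 Mb
product demo: 3.768 Mbps × 1320 s = 4973.8 Mb
concert recording: 38.768 Mbps × 8280 s = 320999.0 Mb
music video: 9.568 Mbps × 120 s = 1148.2 Mb
interview recording: 9.298 Mbps × 3180 s = 29567.6 Mb
Total: 422020.0 Mb = 52752.5 MB.
= 52.75 GB.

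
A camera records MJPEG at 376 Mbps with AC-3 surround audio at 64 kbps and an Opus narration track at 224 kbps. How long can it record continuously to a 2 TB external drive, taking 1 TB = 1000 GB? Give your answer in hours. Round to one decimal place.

11.8 hours

Audio total: 64 + 224 = 288 kbps = 0.288 Mbps.
Total bitrate: 376 + 0.288 = 376.288 Mbps.
Capacity: 2 TB = 16,000,000 Mb.
Recording time: 16,000,000 / 376.288 = 42,521 s ≈ 11.8 hours.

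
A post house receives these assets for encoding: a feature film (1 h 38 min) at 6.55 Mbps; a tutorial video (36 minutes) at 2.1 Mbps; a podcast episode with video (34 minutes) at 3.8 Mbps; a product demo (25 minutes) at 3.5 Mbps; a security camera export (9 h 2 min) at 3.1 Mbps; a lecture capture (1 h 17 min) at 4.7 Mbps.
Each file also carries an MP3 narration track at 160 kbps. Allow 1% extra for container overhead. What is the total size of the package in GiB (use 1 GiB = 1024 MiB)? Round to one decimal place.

21.9 GiB

Audio: 160 kbps = 0.160 Mbps.
feature film: 6.710 Mbps × 5880 s × 1.01 = 39849.3 Mb
tutorial video: 2.260 Mbps × 2160 s × 1.01 = 4930.4 Mb
podcast episode with video: 3.960 Mbps × 2040 s × 1.01 = 8159.2 Mb
product demo: 3.660 Mbps × 1500 s × 1.01 = 5544.9 Mb
security camera export: 3.260 Mbps × 32520 s × 1.01 = 107075.4 Mb
lecture capture: 4.860 Mbps × 4620 s × 1.01 = 22677.7 Mb
Total: 188236.9 Mb = 23529.6 MB.
= 21.91 GiB.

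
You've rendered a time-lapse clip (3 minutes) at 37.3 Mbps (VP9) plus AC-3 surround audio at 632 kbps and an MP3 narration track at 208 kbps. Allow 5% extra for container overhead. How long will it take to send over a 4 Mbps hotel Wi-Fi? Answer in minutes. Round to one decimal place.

3 min = 180 s
Audio total: 632 + 208 = 840 kbps = 0.840 Mbps.
Total bitrate: 38.140 Mbps.
File: 38.140 Mbps × 180 s = 6865.2 Mb.
With 5% container overhead: ×1.05. → 7208.5 Mb.
At 4 Mbps: 7208.5 / 4 = 1802.1 s ≈ 30 minutes.

30.0 minutes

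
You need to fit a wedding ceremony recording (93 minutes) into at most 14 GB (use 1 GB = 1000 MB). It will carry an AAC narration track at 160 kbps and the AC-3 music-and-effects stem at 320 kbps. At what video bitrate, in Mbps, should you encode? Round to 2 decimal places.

19.59 Mbps

Budget: 14 GB = 112000.0 Mb.
93 min = 5580 s
Total bitrate budget: 112000.0 Mb / 5580 s = 20.072 Mbps.
Audio total: 160 + 320 = 480 kbps = 0.480 Mbps.
Video: 20.072 − 0.480 = 19.592 Mbps.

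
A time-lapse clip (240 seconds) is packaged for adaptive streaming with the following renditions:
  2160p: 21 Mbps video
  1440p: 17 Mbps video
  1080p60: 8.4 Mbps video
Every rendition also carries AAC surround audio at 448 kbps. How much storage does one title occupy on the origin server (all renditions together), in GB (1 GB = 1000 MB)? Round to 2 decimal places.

1.43 GB

Audio: 448 kbps = 0.448 Mbps.
Sum of rendition bitrates: (21+0.448) + (17+0.448) + (8.4+0.448) = 47.744 Mbps.
× 240 s = 11,459 Mb = 1,432 MB = 1.432 GB.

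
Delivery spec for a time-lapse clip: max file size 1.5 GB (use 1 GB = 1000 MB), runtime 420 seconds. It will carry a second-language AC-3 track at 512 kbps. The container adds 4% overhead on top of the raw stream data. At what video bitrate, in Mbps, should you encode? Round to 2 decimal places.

26.96 Mbps

Budget: 1.5 GB = 12000.0 Mb.
Stream payload after overhead: 12000.0 / 1.04 = 11538.5 Mb.
Total bitrate budget: 11538.5 Mb / 420 s = 27.473 Mbps.
Audio: 512 kbps = 0.512 Mbps.
Video: 27.473 − 0.512 = 26.961 Mbps.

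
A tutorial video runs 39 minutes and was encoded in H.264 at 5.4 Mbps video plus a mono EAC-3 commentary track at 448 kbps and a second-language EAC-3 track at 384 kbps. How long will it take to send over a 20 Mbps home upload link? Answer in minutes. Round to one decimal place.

39 min = 2340 s
Audio total: 448 + 384 = 832 kbps = 0.832 Mbps.
Total bitrate: 6.232 Mbps.
File: 6.232 Mbps × 2340 s = 14582.9 Mb.
At 20 Mbps: 14582.9 / 20 = 729.1 s ≈ 12.2 minutes.

12.2 minutes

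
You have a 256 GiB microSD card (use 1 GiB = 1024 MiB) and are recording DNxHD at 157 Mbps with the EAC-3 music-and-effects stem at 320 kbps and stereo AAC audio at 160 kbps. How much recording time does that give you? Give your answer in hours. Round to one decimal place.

3.9 hours

Audio total: 320 + 160 = 480 kbps = 0.480 Mbps.
Total bitrate: 157 + 0.480 = 157.480 Mbps.
Capacity: 256 GiB = 2,199,023 Mb.
Recording time: 2,199,023 / 157.480 = 13,964 s ≈ 3.88 hours.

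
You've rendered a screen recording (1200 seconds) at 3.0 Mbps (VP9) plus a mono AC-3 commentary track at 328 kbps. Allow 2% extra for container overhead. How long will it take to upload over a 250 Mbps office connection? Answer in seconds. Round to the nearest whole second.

Audio: 328 kbps = 0.328 Mbps.
Total bitrate: 3.328 Mbps.
File: 3.328 Mbps × 1200 s = 3993.6 Mb.
With 2% container overhead: ×1.02. → 4073.5 Mb.
At 250 Mbps: 4073.5 / 250 = 16.3 s ≈ 16.3 seconds.

16 seconds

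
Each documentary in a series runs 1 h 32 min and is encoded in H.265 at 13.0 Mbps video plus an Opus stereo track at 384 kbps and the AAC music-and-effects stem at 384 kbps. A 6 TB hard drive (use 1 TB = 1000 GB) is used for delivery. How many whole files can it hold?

631

1 h 32 min = 92 min = 5520 s
Audio total: 384 + 384 = 768 kbps = 0.768 Mbps.
Total bitrate: 13.768 Mbps.
Per item: 13.768 Mbps × 5520 s = 75,999 Mb = 9,500 MB.
Capacity: 6 TB = 48,000,000 Mb; 631.58 items → 631 complete.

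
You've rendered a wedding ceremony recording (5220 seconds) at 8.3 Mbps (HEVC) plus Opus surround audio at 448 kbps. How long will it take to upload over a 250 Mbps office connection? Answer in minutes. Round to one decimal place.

3.0 minutes

Audio: 448 kbps = 0.448 Mbps.
Total bitrate: 8.748 Mbps.
File: 8.748 Mbps × 5220 s = 45664.6 Mb.
At 250 Mbps: 45664.6 / 250 = 182.7 s ≈ 3.04 minutes.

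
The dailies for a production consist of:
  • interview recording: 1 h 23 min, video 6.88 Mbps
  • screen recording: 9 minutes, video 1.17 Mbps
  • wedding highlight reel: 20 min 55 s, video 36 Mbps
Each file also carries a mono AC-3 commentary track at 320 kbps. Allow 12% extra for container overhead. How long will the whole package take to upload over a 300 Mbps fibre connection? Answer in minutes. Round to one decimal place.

Audio: 320 kbps = 0.320 Mbps.
interview recording: 7.200 Mbps × 4980 s × 1.12 = 40158.7 Mb
screen recording: 1.490 Mbps × 540 s × 1.12 = 901.2 Mb
wedding highlight reel: 36.320 Mbps × 1255 s × 1.12 = 51051.4 Mb
Total: 92111.3 Mb = 11513.9 MB.
At 300 Mbps: 92111.3 / 300 = 307 s ≈ 5.12 minutes.

5.1 minutes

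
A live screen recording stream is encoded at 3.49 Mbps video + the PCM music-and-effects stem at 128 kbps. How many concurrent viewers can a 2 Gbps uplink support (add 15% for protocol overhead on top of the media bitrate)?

480

Audio: 128 kbps = 0.128 Mbps.
Per-viewer media rate: 3.618 Mbps.
On the wire with 15% overhead: 4.161 Mbps.
2 Gbps = 2,000 Mbps; 2,000 / 4.161 = 480.69 → 480 viewers.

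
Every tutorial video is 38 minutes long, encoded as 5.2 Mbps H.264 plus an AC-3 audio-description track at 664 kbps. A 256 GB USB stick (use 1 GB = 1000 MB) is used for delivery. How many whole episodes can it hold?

153

38 min = 2280 s
Audio: 664 kbps = 0.664 Mbps.
Total bitrate: 5.864 Mbps.
Per item: 5.864 Mbps × 2280 s = 13,370 Mb = 1,671 MB.
Capacity: 256 GB = 2,048,000 Mb; 153.18 items → 153 complete.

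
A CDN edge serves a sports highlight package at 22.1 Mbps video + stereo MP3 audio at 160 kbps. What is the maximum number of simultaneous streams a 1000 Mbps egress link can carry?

44

Audio: 160 kbps = 0.160 Mbps.
Per-viewer media rate: 22.260 Mbps.
1000 Mbps = 1,000 Mbps; 1,000 / 22.260 = 44.92 → 44 viewers.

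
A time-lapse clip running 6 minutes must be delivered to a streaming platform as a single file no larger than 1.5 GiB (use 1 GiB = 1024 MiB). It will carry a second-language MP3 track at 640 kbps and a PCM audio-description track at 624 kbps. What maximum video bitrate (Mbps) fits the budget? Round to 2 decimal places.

Budget: 1.5 GiB = 12884.9 Mb.
6 min = 360 s
Total bitrate budget: 12884.9 Mb / 360 s = 35.791 Mbps.
Audio total: 640 + 624 = 1264 kbps = 1.264 Mbps.
Video: 35.791 − 1.264 = 34.527 Mbps.

34.53 Mbps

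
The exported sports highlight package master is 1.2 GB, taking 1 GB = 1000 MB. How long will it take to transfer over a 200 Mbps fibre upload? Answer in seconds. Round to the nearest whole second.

48 seconds

File: 1.2 GB = 9600.0 Mb.
At 200 Mbps: 9600.0 / 200 = 48.0 s ≈ 48 seconds.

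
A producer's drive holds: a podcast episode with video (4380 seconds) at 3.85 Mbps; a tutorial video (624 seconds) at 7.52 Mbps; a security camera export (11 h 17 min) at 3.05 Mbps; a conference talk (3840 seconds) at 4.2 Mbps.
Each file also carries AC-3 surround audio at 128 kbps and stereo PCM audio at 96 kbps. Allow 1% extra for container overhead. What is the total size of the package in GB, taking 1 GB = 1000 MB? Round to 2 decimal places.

21.80 GB

Audio total: 128 + 96 = 224 kbps = 0.224 Mbps.
podcast episode with video: 4.074 Mbps × 4380 s × 1.01 = 18022.6 Mb
tutorial video: 7.744 Mbps × 624 s × 1.01 = 4880.6 Mb
security camera export: 3.274 Mbps × 40620 s × 1.01 = 134319.8 Mb
conference talk: 4.424 Mbps × 3840 s × 1.01 = 17158.0 Mb
Total: 174381.0 Mb = 21797.6 MB.
= 21.80 GB.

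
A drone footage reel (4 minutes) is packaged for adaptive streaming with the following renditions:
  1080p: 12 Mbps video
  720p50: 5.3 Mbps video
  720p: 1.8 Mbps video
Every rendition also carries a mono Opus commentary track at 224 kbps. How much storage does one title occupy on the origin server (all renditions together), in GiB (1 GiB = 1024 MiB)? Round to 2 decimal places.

0.55 GiB

4 min = 240 s
Audio: 224 kbps = 0.224 Mbps.
Sum of rendition bitrates: (12+0.224) + (5.3+0.224) + (1.8+0.224) = 19.772 Mbps.
× 240 s = 4,745 Mb = 593.2 MB = 0.5524 GiB.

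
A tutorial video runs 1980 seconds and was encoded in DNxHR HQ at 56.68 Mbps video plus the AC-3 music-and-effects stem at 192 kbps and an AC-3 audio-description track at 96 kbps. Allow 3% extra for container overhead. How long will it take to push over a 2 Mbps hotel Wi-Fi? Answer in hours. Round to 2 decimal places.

Audio total: 192 + 96 = 288 kbps = 0.288 Mbps.
Total bitrate: 56.968 Mbps.
File: 56.968 Mbps × 1980 s = 112796.6 Mb.
With 3% container overhead: ×1.03. → 116180.5 Mb.
At 2 Mbps: 116180.5 / 2 = 58090.3 s ≈ 16.1 hours.

16.14 hours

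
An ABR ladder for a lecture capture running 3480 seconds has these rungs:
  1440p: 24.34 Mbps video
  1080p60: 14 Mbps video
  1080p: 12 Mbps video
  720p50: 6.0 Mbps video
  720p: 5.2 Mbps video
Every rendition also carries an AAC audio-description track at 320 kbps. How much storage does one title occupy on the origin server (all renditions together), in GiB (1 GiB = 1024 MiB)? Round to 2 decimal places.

Audio: 320 kbps = 0.320 Mbps.
Sum of rendition bitrates: (24.34+0.320) + (14+0.320) + (12+0.320) + (6.0+0.320) + (5.2+0.320) = 63.140 Mbps.
× 3480 s = 219,727 Mb = 27,466 MB = 25.58 GiB.

25.58 GiB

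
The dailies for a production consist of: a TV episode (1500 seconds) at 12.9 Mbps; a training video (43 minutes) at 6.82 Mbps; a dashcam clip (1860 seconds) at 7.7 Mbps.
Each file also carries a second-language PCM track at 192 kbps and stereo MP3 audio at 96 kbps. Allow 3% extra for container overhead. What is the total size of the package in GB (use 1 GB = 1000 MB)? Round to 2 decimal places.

Audio total: 192 + 96 = 288 kbps = 0.288 Mbps.
TV episode: 13.188 Mbps × 1500 s × 1.03 = 20375.5 Mb
training video: 7.108 Mbps × 2580 s × 1.03 = 18888.8 Mb
dashcam clip: 7.988 Mbps × 1860 s × 1.03 = 15303.4 Mb
Total: 54567.7 Mb = 6821.0 MB.
= 6.821 GB.

6.82 GB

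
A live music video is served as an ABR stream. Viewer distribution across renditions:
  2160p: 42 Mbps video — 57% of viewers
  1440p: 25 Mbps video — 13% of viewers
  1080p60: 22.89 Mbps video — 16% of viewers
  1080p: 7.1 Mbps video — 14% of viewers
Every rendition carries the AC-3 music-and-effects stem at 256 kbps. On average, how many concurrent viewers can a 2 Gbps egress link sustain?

62

Audio: 256 kbps = 0.256 Mbps.
Average per-viewer bitrate: 0.57×42.256 + 0.13×25.256 + 0.16×23.146 + 0.14×7.356 = 32.102 Mbps.
2 Gbps = 2,000 Mbps; 2,000 / 32.102 = 62.30 → 62.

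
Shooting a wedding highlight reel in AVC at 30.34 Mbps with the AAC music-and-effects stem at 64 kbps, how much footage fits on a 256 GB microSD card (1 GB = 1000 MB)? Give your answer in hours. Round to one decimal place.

18.7 hours

Audio: 64 kbps = 0.064 Mbps.
Total bitrate: 30.34 + 0.064 = 30.404 Mbps.
Capacity: 256 GB = 2,048,000 Mb.
Recording time: 2,048,000 / 30.404 = 67,360 s ≈ 18.7 hours.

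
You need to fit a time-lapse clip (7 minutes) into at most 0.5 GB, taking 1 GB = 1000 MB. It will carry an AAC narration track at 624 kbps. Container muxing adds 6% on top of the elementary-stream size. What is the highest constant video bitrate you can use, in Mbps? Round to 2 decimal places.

8.36 Mbps

Budget: 0.5 GB = 4000.0 Mb.
Stream payload after overhead: 4000.0 / 1.06 = 3773.6 Mb.
7 min = 420 s
Total bitrate budget: 3773.6 Mb / 420 s = 8.985 Mbps.
Audio: 624 kbps = 0.624 Mbps.
Video: 8.985 − 0.624 = 8.361 Mbps.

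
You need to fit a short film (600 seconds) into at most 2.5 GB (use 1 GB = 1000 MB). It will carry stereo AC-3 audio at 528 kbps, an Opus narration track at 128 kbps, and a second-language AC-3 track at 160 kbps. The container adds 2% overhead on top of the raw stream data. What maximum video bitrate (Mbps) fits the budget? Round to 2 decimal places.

Budget: 2.5 GB = 20000.0 Mb.
Stream payload after overhead: 20000.0 / 1.02 = 19607.8 Mb.
Total bitrate budget: 19607.8 Mb / 600 s = 32.680 Mbps.
Audio total: 528 + 128 + 160 = 816 kbps = 0.816 Mbps.
Video: 32.680 − 0.816 = 31.864 Mbps.

31.86 Mbps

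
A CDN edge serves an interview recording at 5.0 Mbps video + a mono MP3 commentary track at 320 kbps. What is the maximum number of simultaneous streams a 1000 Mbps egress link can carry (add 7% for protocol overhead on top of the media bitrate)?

Audio: 320 kbps = 0.320 Mbps.
Per-viewer media rate: 5.320 Mbps.
On the wire with 7% overhead: 5.692 Mbps.
1000 Mbps = 1,000 Mbps; 1,000 / 5.692 = 175.67 → 175 viewers.

175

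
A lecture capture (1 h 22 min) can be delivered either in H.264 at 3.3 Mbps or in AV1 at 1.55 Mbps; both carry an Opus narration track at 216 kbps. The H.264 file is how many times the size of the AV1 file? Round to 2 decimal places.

1 h 22 min = 82 min = 4920 s
Audio: 216 kbps = 0.216 Mbps.
H.264: 3.516 Mbps × 4920 s = 17298.7 Mb = 2.014 GiB.
AV1: 1.766 Mbps × 4920 s = 8688.7 Mb = 1.012 GiB.
Ratio: 2.014 / 1.012 = 1.991.

1.99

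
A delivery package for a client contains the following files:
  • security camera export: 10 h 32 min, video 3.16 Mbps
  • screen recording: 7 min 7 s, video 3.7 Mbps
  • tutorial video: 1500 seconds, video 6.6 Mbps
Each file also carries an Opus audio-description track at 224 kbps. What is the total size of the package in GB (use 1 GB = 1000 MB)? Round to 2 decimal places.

17.53 GB

Audio: 224 kbps = 0.224 Mbps.
security camera export: 3.384 Mbps × 37920 s = 128321.3 Mb
screen recording: 3.924 Mbps × 427 s = 1675.5 Mb
tutorial video: 6.824 Mbps × 1500 s = 10236.0 Mb
Total: 140232.8 Mb = 17529.1 MB.
= 17.53 GB.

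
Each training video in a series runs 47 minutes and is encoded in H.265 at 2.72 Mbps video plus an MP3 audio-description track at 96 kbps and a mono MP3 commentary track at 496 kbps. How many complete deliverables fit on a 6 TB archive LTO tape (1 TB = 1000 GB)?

47 min = 2820 s
Audio total: 96 + 496 = 592 kbps = 0.592 Mbps.
Total bitrate: 3.312 Mbps.
Per item: 3.312 Mbps × 2820 s = 9,340 Mb = 1,167 MB.
Capacity: 6 TB = 48,000,000 Mb; 5139.27 items → 5139 complete.

5139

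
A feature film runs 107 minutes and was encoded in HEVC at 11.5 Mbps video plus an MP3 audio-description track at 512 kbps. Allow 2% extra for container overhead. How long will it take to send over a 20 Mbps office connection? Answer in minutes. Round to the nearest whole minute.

66 minutes

107 min = 6420 s
Audio: 512 kbps = 0.512 Mbps.
Total bitrate: 12.012 Mbps.
File: 12.012 Mbps × 6420 s = 77117.0 Mb.
With 2% container overhead: ×1.02. → 78659.4 Mb.
At 20 Mbps: 78659.4 / 20 = 3933.0 s ≈ 65.5 minutes.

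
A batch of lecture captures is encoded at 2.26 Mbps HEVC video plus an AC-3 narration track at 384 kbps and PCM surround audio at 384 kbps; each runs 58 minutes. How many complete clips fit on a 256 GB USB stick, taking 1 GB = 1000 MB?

194

58 min = 3480 s
Audio total: 384 + 384 = 768 kbps = 0.768 Mbps.
Total bitrate: 3.028 Mbps.
Per item: 3.028 Mbps × 3480 s = 10,537 Mb = 1,317 MB.
Capacity: 256 GB = 2,048,000 Mb; 194.35 items → 194 complete.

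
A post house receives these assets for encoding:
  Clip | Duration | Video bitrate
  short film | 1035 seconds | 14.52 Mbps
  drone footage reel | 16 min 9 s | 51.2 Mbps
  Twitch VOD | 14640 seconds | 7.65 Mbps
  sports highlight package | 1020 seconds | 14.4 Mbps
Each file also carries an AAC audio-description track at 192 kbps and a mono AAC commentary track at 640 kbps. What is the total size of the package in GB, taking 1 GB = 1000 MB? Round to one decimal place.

25.8 GB

Audio total: 192 + 640 = 832 kbps = 0.832 Mbps.
short film: 15.352 Mbps × 1035 s = 15889.3 Mb
drone footage reel: 52.032 Mbps × 969 s = 50419.0 Mb
Twitch VOD: 8.482 Mbps × 14640 s = 124176.5 Mb
sports highlight package: 15.232 Mbps × 1020 s = 15536.6 Mb
Total: 206021.4 Mb = 25752.7 MB.
= 25.75 GB.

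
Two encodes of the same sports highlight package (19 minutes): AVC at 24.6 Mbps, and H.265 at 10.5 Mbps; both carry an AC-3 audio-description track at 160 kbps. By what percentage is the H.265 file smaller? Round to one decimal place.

56.9%

19 min = 1140 s
Audio: 160 kbps = 0.160 Mbps.
AVC: 24.760 Mbps × 1140 s = 28226.4 Mb = 3.286 GiB.
H.265: 10.660 Mbps × 1140 s = 12152.4 Mb = 1.415 GiB.
Reduction: (1 − 1.415/3.286) × 100 = 56.95%.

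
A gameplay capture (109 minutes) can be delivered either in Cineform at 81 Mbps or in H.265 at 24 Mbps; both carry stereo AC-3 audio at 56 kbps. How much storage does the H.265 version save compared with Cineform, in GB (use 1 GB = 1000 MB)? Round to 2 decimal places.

46.60 GB

109 min = 6540 s
Audio: 56 kbps = 0.056 Mbps.
Cineform: 81.056 Mbps × 6540 s = 530106.2 Mb = 66.263 GB.
H.265: 24.056 Mbps × 6540 s = 157326.2 Mb = 19.666 GB.
Saving: 66.263 − 19.666 = 46.597 GB.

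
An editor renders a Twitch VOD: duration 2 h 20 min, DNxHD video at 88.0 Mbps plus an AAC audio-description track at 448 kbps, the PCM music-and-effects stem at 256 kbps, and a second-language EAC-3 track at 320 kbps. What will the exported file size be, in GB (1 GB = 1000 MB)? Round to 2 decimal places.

2 h 20 min = 140 min = 8400 s
Audio total: 448 + 256 + 320 = 1024 kbps = 1.024 Mbps.
Total bitrate: 88.0 + 1.024 = 89.024 Mbps.
Stream data: 89.024 Mbps × 8400 s = 747801.6 Mb.
747,802 Mb ÷ 8 = 93,475 MB → 93.48 GB.

93.48 GB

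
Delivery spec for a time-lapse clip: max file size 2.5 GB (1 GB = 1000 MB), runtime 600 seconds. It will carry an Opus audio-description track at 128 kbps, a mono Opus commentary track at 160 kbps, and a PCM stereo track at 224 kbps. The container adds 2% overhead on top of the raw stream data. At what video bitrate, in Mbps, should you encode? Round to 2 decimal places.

Budget: 2.5 GB = 20000.0 Mb.
Stream payload after overhead: 20000.0 / 1.02 = 19607.8 Mb.
Total bitrate budget: 19607.8 Mb / 600 s = 32.680 Mbps.
Audio total: 128 + 160 + 224 = 512 kbps = 0.512 Mbps.
Video: 32.680 − 0.512 = 32.168 Mbps.

32.17 Mbps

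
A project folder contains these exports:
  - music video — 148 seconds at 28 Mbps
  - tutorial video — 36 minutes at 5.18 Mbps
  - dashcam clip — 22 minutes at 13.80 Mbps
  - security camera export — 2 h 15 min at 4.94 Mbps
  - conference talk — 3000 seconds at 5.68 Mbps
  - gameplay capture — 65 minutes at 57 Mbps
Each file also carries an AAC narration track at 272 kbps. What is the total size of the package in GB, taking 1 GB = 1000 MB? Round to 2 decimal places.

39.75 GB

Audio: 272 kbps = 0.272 Mbps.
music video: 28.272 Mbps × 148 s = 4184.3 Mb
tutorial video: 5.452 Mbps × 2160 s = 11776.3 Mb
dashcam clip: 14.072 Mbps × 1320 s = 18575.0 Mb
security camera export: 5.212 Mbps × 8100 s = 42217.2 Mb
conference talk: 5.952 Mbps × 3000 s = 17856.0 Mb
gameplay capture: 57.272 Mbps × 3900 s = 223360.8 Mb
Total: 317969.6 Mb = 39746.2 MB.
= 39.75 GB.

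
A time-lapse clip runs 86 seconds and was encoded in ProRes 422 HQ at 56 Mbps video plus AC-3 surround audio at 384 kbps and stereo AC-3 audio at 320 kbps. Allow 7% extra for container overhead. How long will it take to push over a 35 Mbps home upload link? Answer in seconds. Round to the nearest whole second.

Audio total: 384 + 320 = 704 kbps = 0.704 Mbps.
Total bitrate: 56.704 Mbps.
File: 56.704 Mbps × 86 s = 4876.5 Mb.
With 7% container overhead: ×1.07. → 5217.9 Mb.
At 35 Mbps: 5217.9 / 35 = 149.1 s ≈ 149 seconds.

149 seconds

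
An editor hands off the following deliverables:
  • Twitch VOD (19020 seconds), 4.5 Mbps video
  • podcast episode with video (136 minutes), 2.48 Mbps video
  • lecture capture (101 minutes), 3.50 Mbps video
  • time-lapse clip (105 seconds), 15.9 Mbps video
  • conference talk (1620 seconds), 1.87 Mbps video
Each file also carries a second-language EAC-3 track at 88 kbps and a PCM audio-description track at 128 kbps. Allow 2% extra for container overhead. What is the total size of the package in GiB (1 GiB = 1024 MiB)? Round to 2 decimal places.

16.54 GiB

Audio total: 88 + 128 = 216 kbps = 0.216 Mbps.
Twitch VOD: 4.716 Mbps × 19020 s × 1.02 = 91492.3 Mb
podcast episode with video: 2.696 Mbps × 8160 s × 1.02 = 22439.3 Mb
lecture capture: 3.716 Mbps × 6060 s × 1.02 = 22969.3 Mb
time-lapse clip: 16.116 Mbps × 105 s × 1.02 = 1726.0 Mb
conference talk: 2.086 Mbps × 1620 s × 1.02 = 3446.9 Mb
Total: 142073.9 Mb = 17759.2 MB.
= 16.54 GiB.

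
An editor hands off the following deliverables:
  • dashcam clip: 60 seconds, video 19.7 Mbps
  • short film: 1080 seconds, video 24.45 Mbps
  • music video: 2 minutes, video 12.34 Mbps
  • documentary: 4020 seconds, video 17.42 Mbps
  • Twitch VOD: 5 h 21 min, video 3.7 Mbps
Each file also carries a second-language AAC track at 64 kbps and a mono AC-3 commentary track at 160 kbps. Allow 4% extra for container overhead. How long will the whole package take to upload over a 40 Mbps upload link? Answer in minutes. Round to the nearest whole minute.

76 minutes

Audio total: 64 + 160 = 224 kbps = 0.224 Mbps.
dashcam clip: 19.924 Mbps × 60 s × 1.04 = 1243.3 Mb
short film: 24.674 Mbps × 1080 s × 1.04 = 27713.8 Mb
music video: 12.564 Mbps × 120 s × 1.04 = 1568.0 Mb
documentary: 17.644 Mbps × 4020 s × 1.04 = 73766.0 Mb
Twitch VOD: 3.924 Mbps × 19260 s × 1.04 = 78599.3 Mb
Total: 182890.4 Mb = 22861.3 MB.
At 40 Mbps: 182890.4 / 40 = 4572 s ≈ 76.2 minutes.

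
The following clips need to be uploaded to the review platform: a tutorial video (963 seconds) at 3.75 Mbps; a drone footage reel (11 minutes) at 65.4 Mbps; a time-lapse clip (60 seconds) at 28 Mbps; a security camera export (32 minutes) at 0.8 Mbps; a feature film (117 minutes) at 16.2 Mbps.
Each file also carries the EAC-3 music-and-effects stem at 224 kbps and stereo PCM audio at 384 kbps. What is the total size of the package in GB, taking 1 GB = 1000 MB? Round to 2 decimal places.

Audio total: 224 + 384 = 608 kbps = 0.608 Mbps.
tutorial video: 4.358 Mbps × 963 s = 4196.8 Mb
drone footage reel: 66.008 Mbps × 660 s = 43565.3 Mb
time-lapse clip: 28.608 Mbps × 60 s = 1716.5 Mb
security camera export: 1.408 Mbps × 1920 s = 2703.4 Mb
feature film: 16.808 Mbps × 7020 s = 117992.2 Mb
Total: 170174.0 Mb = 21271.8 MB.
= 21.27 GB.

21.27 GB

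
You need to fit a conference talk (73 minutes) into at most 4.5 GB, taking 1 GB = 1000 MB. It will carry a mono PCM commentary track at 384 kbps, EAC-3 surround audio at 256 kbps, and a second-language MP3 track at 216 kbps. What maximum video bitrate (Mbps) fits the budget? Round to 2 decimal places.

Budget: 4.5 GB = 36000.0 Mb.
73 min = 4380 s
Total bitrate budget: 36000.0 Mb / 4380 s = 8.219 Mbps.
Audio total: 384 + 256 + 216 = 856 kbps = 0.856 Mbps.
Video: 8.219 − 0.856 = 7.363 Mbps.

7.36 Mbps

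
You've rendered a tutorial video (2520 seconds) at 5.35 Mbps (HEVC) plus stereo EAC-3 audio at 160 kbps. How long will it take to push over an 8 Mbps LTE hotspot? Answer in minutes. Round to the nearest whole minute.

Audio: 160 kbps = 0.160 Mbps.
Total bitrate: 5.510 Mbps.
File: 5.510 Mbps × 2520 s = 13885.2 Mb.
At 8 Mbps: 13885.2 / 8 = 1735.7 s ≈ 28.9 minutes.

29 minutes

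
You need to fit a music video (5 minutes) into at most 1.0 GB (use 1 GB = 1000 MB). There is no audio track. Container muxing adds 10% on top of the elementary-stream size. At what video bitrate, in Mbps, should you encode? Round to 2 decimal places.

24.24 Mbps

Budget: 1.0 GB = 8000.0 Mb.
Stream payload after overhead: 8000.0 / 1.10 = 7272.7 Mb.
5 min = 300 s
Total bitrate budget: 7272.7 Mb / 300 s = 24.242 Mbps.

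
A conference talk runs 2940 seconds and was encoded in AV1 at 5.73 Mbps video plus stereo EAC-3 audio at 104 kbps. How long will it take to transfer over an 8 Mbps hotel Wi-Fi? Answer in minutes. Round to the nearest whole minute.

Audio: 104 kbps = 0.104 Mbps.
Total bitrate: 5.834 Mbps.
File: 5.834 Mbps × 2940 s = 17152.0 Mb.
At 8 Mbps: 17152.0 / 8 = 2144.0 s ≈ 35.7 minutes.

36 minutes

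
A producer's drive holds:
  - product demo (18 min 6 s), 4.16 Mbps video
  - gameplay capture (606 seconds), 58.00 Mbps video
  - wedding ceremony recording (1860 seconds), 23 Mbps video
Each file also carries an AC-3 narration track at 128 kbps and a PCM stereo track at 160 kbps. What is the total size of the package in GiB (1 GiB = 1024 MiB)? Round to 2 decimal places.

9.72 GiB

Audio total: 128 + 160 = 288 kbps = 0.288 Mbps.
product demo: 4.448 Mbps × 1086 s = 4830.5 Mb
gameplay capture: 58.288 Mbps × 606 s = 35322.5 Mb
wedding ceremony recording: 23.288 Mbps × 1860 s = 43315.7 Mb
Total: 83468.7 Mb = 10433.6 MB.
= 9.717 GiB.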